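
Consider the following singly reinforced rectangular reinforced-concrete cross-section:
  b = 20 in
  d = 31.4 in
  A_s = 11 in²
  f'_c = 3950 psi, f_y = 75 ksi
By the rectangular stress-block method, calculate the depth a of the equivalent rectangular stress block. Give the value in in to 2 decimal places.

T = A_s f_y = 11 × 75 = 825 kips.
a = T/(0.85 f'_c b) = 825/(0.85 × 3.95 × 20) = 12.29 in.

a ≈ 12.29 in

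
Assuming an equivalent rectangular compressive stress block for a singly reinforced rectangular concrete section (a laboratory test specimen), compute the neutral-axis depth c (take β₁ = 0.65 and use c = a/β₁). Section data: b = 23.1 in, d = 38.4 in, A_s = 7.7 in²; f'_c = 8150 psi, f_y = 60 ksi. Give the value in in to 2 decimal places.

c ≈ 4.44 in

T = A_s f_y = 7.7 × 60 = 462 kips.
a = T/(0.85 f'_c b) = 462/(0.85 × 8.15 × 23.1) = 2.8870 in.
With β₁ = 0.65, c = a/β₁ = 2.8870/0.65 = 4.44 in.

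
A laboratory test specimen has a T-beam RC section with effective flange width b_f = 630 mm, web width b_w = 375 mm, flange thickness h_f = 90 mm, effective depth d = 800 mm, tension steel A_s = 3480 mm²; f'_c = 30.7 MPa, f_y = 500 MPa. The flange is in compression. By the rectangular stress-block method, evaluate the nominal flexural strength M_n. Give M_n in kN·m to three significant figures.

M_n ≈ 1300 kN·m

Tension: T = A_s f_y = 3480 × 500 = 1740000 N.
Try a within the flange: a = T/(0.85 f'_c b_f) = 1740000/(0.85 × 30.7 × 630) = 105.84 mm.
a = 105.84 > h_f = 90 mm: the block extends into the web. Split into flange-overhang and web parts.
C_f = 0.85 f'_c (b_f − b_w) h_f = 0.85 × 30.7 × (630 − 375) × 90 = 598880 N.
Remaining web compression depth: a_w = (T − C_f)/(0.85 f'_c b_w) = (1740000 − 598880)/(0.85 × 30.7 × 375) = 116.61 mm.
M_n = C_f(d − h_f/2) + (T − C_f)(d − a_w/2) = 598880 × (800 − 45) + 1141120 × (800 − 58.305) = 452.15 + 846.36 = 1298.51 × 10⁶ N·mm.
M_n = 1298.51 kN·m.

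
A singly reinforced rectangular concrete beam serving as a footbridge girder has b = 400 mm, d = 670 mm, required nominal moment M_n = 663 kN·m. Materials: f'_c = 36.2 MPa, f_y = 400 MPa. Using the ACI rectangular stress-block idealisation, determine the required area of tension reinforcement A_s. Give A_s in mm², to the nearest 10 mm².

A_s ≈ 2640 mm²

With M_n = 0.85 f'_c a b (d − a/2), solve the quadratic for a:
a = d − √(d² − 2M_n/(0.85 f'_c b)) = 670 − √(670² − 2 × 663×10⁶/(0.85 × 36.2 × 400)) = 85.91 mm.
A_s = 0.85 f'_c a b / f_y = 0.85 × 36.2 × 85.91 × 400 / 400 = 2643.5 mm².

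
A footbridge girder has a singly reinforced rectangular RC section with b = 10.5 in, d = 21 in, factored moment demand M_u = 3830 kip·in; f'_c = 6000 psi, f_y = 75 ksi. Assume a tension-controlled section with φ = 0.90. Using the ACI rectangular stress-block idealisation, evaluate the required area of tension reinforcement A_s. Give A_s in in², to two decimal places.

M_n = M_u/φ = 3830/0.90 = 4255.56 kip·in.
From M_n = 0.85 f'_c a b (d − a/2):
a = d − √(d² − 2M_n/(0.85 f'_c b)) = 21 − √(21² − 2 × 4255.56/(0.85 × 6 × 10.5)) = 4.205 in.
A_s = 0.85 f'_c a b / f_y = 0.85 × 6 × 4.205 × 10.5 / 75 = 3.002 in².

A_s ≈ 3.00 in²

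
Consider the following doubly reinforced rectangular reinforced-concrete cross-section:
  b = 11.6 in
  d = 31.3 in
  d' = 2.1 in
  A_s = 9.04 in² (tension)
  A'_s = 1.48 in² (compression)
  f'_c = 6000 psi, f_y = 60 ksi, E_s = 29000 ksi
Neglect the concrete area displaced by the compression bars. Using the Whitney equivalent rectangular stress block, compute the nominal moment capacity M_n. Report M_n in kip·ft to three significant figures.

Assume both steels yield.
a = (A_s − A'_s) f_y/(0.85 f'_c b) = (9.04 − 1.48) × 60/(0.85 × 6 × 11.6) = 7.667 in.
c = a/β₁ = 7.667/0.75 = 10.223 in; ε'_s = 0.003(c − d')/c = 0.0024 ≥ ε_y = 0.0021, so the compression steel yields.
M_n = (A_s − A'_s) f_y (d − a/2) + A'_s f_y (d − d') = 453.6 × (31.3 − 3.8335) + 88.8 × (31.3 − 2.1) = 12458.8 + 2593.0 = 15051.8 kip·in = 15051.8/12 = 1254.32 kip·ft.

M_n ≈ 1250 kip·ft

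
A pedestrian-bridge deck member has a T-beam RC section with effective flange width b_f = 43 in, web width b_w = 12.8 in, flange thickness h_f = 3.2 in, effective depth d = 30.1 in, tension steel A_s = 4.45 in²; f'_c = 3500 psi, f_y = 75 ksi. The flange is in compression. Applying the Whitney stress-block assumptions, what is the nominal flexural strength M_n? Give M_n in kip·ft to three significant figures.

M_n ≈ 801 kip·ft

Tension: T = A_s f_y = 4.45 × 75 = 333.75 kips.
Try a within the flange: a = T/(0.85 f'_c b_f) = 333.75/(0.85 × 3.5 × 43) = 2.609 in.
Since a = 2.609 ≤ h_f = 3.2 in, the stress block lies entirely in the flange; analyse as a rectangular beam of width b_f.
M_n = T(d − a/2) = 333.75 × (30.1 − 1.3045) = 9610.5 kip·in.
M_n = 9610.5/12 = 800.88 kip·ft.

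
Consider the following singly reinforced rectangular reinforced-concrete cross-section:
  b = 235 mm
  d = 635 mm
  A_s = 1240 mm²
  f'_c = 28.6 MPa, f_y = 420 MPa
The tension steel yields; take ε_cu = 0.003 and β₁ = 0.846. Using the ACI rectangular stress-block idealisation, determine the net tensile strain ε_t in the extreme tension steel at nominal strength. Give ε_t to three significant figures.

ε_t ≈ 0.0147

a = A_s f_y/(0.85 f'_c b) = 91.16 mm.
β₁ = 0.846, so c = a/β₁ = 91.16/0.846 = 107.75 mm.
From the linear strain diagram with ε_cu = 0.003: ε_t = 0.003 (d − c)/c = 0.003 × (635 − 107.75)/107.75 = 0.0147.
Since ε_t ≥ 0.005, the section is tension-controlled.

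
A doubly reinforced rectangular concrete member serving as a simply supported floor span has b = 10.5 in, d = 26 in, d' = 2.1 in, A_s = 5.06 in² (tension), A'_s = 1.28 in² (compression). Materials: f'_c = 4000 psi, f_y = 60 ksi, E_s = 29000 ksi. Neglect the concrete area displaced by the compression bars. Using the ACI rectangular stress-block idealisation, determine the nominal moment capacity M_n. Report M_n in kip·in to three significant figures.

Assume both steels yield.
a = (A_s − A'_s) f_y/(0.85 f'_c b) = (5.06 − 1.28) × 60/(0.85 × 4 × 10.5) = 6.353 in.
c = a/β₁ = 6.353/0.85 = 7.474 in; ε'_s = 0.003(c − d')/c = 0.0022 ≥ ε_y = 0.0021, so the compression steel yields.
M_n = (A_s − A'_s) f_y (d − a/2) + A'_s f_y (d − d') = 226.8 × (26 − 3.1765) + 76.8 × (26 − 2.1) = 5176.4 + 1835.5 = 7011.9 kip·in.

M_n ≈ 7010 kip·in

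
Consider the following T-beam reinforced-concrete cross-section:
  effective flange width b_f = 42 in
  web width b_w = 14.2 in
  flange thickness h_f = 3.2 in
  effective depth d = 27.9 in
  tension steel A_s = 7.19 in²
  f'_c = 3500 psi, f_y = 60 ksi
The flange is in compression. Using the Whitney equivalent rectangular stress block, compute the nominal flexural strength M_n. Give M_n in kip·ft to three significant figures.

Tension: T = A_s f_y = 7.19 × 60 = 431.4 kips.
Try a within the flange: a = T/(0.85 f'_c b_f) = 431.4/(0.85 × 3.5 × 42) = 3.453 in.
a = 3.453 > h_f = 3.2 in: the block extends into the web. Split into flange-overhang and web parts.
C_f = 0.85 f'_c (b_f − b_w) h_f = 0.85 × 3.5 × (42 − 14.2) × 3.2 = 264.7 kips.
Remaining web compression depth: a_w = (T − C_f)/(0.85 f'_c b_w) = (431.4 − 264.7)/(0.85 × 3.5 × 14.2) = 3.946 in.
M_n = C_f(d − h_f/2) + (T − C_f)(d − a_w/2) = 264.7 × (27.9 − 1.6) + 166.7 × (27.9 − 1.973) = 6961.6 + 4322.0 = 11283.6 kip·in.
M_n = 11283.6/12 = 940.30 kip·ft.

M_n ≈ 940 kip·ft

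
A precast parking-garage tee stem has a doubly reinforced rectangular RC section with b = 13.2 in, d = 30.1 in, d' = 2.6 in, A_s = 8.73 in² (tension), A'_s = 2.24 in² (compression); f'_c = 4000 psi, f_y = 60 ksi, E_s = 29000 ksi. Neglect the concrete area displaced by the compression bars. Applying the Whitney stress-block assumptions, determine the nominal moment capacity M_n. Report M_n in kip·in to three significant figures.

M_n ≈ 13700 kip·in

Assume both steels yield.
a = (A_s − A'_s) f_y/(0.85 f'_c b) = (8.73 − 2.24) × 60/(0.85 × 4 × 13.2) = 8.676 in.
c = a/β₁ = 8.676/0.85 = 10.207 in; ε'_s = 0.003(c − d')/c = 0.0022 ≥ ε_y = 0.0021, so the compression steel yields.
M_n = (A_s − A'_s) f_y (d − a/2) + A'_s f_y (d − d') = 389.4 × (30.1 − 4.338) + 134.4 × (30.1 − 2.6) = 10031.7 + 3696.0 = 13727.7 kip·in.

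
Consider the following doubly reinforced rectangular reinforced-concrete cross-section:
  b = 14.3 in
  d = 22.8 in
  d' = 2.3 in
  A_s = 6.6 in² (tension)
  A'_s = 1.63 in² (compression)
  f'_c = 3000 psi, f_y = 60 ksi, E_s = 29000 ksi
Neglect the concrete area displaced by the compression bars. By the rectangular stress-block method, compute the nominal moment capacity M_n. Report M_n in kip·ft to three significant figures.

M_n ≈ 632 kip·ft

Assume both steels yield.
a = (A_s − A'_s) f_y/(0.85 f'_c b) = (6.6 − 1.63) × 60/(0.85 × 3 × 14.3) = 8.178 in.
c = a/β₁ = 8.178/0.85 = 9.621 in; ε'_s = 0.003(c − d')/c = 0.0023 ≥ ε_y = 0.0021, so the compression steel yields.
M_n = (A_s − A'_s) f_y (d − a/2) + A'_s f_y (d − d') = 298.2 × (22.8 − 4.089) + 97.8 × (22.8 − 2.3) = 5579.6 + 2004.9 = 7584.5 kip·in = 7584.5/12 = 632.04 kip·ft.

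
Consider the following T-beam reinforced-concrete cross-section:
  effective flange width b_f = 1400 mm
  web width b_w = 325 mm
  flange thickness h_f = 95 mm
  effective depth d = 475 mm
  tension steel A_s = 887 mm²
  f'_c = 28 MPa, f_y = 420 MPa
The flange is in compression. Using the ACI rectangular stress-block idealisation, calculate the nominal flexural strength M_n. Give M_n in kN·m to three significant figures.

Tension: T = A_s f_y = 887 × 420 = 372540 N.
Try a within the flange: a = T/(0.85 f'_c b_f) = 372540/(0.85 × 28 × 1400) = 11.18 mm.
Since a = 11.18 ≤ h_f = 95 mm, the stress block lies entirely in the flange; analyse as a rectangular beam of width b_f.
M_n = T(d − a/2) = 372540 × (475 − 5.59) = 174.87 × 10⁶ N·mm.
M_n = 174.87 kN·m.

M_n ≈ 175 kN·m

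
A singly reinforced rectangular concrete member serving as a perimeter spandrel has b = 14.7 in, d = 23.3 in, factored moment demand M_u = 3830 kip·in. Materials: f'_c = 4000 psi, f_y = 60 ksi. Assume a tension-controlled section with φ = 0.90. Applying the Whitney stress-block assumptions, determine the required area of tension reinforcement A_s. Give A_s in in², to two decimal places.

M_n = M_u/φ = 3830/0.90 = 4255.56 kip·in.
From M_n = 0.85 f'_c a b (d − a/2):
a = d − √(d² − 2M_n/(0.85 f'_c b)) = 23.3 − √(23.3² − 2 × 4255.56/(0.85 × 4 × 14.7)) = 3.997 in.
A_s = 0.85 f'_c a b / f_y = 0.85 × 4 × 3.997 × 14.7 / 60 = 3.330 in².

A_s ≈ 3.33 in²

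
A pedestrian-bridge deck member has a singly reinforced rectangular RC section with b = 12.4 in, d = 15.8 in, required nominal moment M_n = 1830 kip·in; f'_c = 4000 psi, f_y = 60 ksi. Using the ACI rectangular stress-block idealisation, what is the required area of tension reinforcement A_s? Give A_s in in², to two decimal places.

From M_n = 0.85 f'_c a b (d − a/2):
a = d − √(d² − 2M_n/(0.85 f'_c b)) = 15.8 − √(15.8² − 2 × 1830/(0.85 × 4 × 12.4)) = 3.040 in.
A_s = 0.85 f'_c a b / f_y = 0.85 × 4 × 3.040 × 12.4 / 60 = 2.136 in².

A_s ≈ 2.14 in²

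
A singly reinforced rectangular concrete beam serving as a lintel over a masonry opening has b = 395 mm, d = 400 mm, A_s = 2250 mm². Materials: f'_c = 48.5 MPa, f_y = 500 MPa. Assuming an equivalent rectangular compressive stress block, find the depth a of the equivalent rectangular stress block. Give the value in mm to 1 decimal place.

T = A_s f_y = 2250 × 500 = 1125000 N = 1125 kN.
Setting C = 0.85 f'_c a b equal to T: a = 1125000/(0.85 × 48.5 × 395) = 69.1 mm.

a ≈ 69.1 mm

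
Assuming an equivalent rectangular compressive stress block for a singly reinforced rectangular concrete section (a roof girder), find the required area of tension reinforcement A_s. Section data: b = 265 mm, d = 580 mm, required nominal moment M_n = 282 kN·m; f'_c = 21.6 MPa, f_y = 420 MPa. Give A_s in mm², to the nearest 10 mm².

With M_n = 0.85 f'_c a b (d − a/2), solve the quadratic for a:
a = d − √(d² − 2M_n/(0.85 f'_c b)) = 580 − √(580² − 2 × 282×10⁶/(0.85 × 21.6 × 265)) = 110.45 mm.
A_s = 0.85 f'_c a b / f_y = 0.85 × 21.6 × 110.45 × 265 / 420 = 1279.5 mm².

A_s ≈ 1280 mm²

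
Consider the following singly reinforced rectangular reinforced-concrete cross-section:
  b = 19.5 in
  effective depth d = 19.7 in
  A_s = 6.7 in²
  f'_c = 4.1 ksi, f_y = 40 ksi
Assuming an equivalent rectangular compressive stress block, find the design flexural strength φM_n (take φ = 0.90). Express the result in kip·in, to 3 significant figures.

φM_n ≈ 4280 kip·in

T = A_s f_y = 6.7 × 40 = 268 kips.
a = T/(0.85 f'_c b) = 268/(0.85 × 4.1 × 19.5) = 3.944 in.
M_n = T(d − a/2) = 268 × (19.7 − 1.972) = 4751.1 kip·in.
φM_n = 0.90 × 4751.1 = 4276.0 kip·in.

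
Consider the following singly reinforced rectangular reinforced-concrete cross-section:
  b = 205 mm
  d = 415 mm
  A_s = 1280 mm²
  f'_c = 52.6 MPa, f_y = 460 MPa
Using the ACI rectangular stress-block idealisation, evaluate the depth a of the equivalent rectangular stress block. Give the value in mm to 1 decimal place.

T = A_s f_y = 1280 × 460 = 588800 N = 588.8 kN.
Setting C = 0.85 f'_c a b equal to T: a = 588800/(0.85 × 52.6 × 205) = 64.2 mm.

a ≈ 64.2 mm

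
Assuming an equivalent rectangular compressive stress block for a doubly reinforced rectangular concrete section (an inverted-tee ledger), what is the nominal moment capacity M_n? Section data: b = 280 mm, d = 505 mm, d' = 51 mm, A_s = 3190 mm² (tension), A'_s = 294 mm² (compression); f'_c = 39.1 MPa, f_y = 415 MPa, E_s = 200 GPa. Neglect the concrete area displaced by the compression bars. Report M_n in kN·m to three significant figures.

Assume both tension and compression steel yield.
Net tension couple steel: A_s − A'_s = 2896 mm².
a = (A_s − A'_s) f_y / (0.85 f'_c b) = 1201840/(0.85 × 39.1 × 280) = 129.15 mm.
c = a/β₁ = 129.15/0.771 = 167.51 mm; ε'_s = 0.003(c − d')/c = 0.0021 ≥ f_y/E_s = 0.0021, so compression steel does yield.
M_n = (A_s − A'_s) f_y (d − a/2) + A'_s f_y (d − d') = [1201840 × (505 − 64.575) + 122010 × (505 − 51)] × 10⁻⁶ = 529.32 + 55.39 = 584.71 kN·m.

M_n ≈ 585 kN·m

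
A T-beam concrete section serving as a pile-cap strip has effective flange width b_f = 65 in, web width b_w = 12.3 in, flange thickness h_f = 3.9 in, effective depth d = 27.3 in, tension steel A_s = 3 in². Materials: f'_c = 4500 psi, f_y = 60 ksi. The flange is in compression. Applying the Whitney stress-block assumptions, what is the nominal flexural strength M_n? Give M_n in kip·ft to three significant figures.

Tension: T = A_s f_y = 3 × 60 = 180 kips.
Try a within the flange: a = T/(0.85 f'_c b_f) = 180/(0.85 × 4.5 × 65) = 0.724 in.
Since a = 0.724 ≤ h_f = 3.9 in, the stress block lies entirely in the flange; analyse as a rectangular beam of width b_f.
M_n = T(d − a/2) = 180 × (27.3 − 0.362) = 4848.8 kip·in.
M_n = 4848.8/12 = 404.07 kip·ft.

M_n ≈ 404 kip·ft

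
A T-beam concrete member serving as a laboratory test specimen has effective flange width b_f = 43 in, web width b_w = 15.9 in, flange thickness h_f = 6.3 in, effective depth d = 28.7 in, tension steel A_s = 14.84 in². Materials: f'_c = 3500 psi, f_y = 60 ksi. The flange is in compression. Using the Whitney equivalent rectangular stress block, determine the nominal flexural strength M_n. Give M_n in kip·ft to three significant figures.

M_n ≈ 1870 kip·ft

Tension: T = A_s f_y = 14.84 × 60 = 890.4 kips.
Try a within the flange: a = T/(0.85 f'_c b_f) = 890.4/(0.85 × 3.5 × 43) = 6.960 in.
a = 6.960 > h_f = 6.3 in: the block extends into the web. Split into flange-overhang and web parts.
C_f = 0.85 f'_c (b_f − b_w) h_f = 0.85 × 3.5 × (43 − 15.9) × 6.3 = 507.9 kips.
Remaining web compression depth: a_w = (T − C_f)/(0.85 f'_c b_w) = (890.4 − 507.9)/(0.85 × 3.5 × 15.9) = 8.086 in.
M_n = C_f(d − h_f/2) + (T − C_f)(d − a_w/2) = 507.9 × (28.7 − 3.15) + 382.5 × (28.7 − 4.043) = 12976.8 + 9431.3 = 22408.1 kip·in.
M_n = 22408.1/12 = 1867.34 kip·ft.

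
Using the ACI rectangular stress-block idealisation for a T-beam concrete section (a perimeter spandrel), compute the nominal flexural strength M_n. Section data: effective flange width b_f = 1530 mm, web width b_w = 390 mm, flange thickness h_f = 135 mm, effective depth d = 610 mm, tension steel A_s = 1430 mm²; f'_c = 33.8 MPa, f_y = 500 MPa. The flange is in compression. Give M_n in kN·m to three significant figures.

M_n ≈ 430 kN·m

Tension: T = A_s f_y = 1430 × 500 = 715000 N.
Try a within the flange: a = T/(0.85 f'_c b_f) = 715000/(0.85 × 33.8 × 1530) = 16.27 mm.
Since a = 16.27 ≤ h_f = 135 mm, the stress block lies entirely in the flange; analyse as a rectangular beam of width b_f.
M_n = T(d − a/2) = 715000 × (610 − 8.135) = 430.33 × 10⁶ N·mm.
M_n = 430.33 kN·m.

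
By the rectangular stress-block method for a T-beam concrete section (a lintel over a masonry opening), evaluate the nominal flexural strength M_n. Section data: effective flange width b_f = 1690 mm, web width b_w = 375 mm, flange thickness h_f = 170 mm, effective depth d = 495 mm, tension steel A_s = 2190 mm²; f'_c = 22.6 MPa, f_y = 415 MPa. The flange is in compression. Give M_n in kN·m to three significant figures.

Tension: T = A_s f_y = 2190 × 415 = 908850 N.
Try a within the flange: a = T/(0.85 f'_c b_f) = 908850/(0.85 × 22.6 × 1690) = 27.99 mm.
Since a = 27.99 ≤ h_f = 170 mm, the stress block lies entirely in the flange; analyse as a rectangular beam of width b_f.
M_n = T(d − a/2) = 908850 × (495 − 13.995) = 437.16 × 10⁶ N·mm.
M_n = 437.16 kN·m.

M_n ≈ 437 kN·m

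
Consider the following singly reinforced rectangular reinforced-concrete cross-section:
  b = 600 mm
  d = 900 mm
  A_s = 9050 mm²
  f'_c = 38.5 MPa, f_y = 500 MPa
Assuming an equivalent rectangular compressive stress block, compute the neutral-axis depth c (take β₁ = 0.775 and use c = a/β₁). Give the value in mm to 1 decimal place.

c ≈ 297.4 mm

T = A_s f_y = 9050 × 500 = 4525000 N = 4525 kN.
Setting C = 0.85 f'_c a b equal to T: a = 4525000/(0.85 × 38.5 × 600) = 230.456 mm.
With β₁ = 0.775, c = a/β₁ = 230.456/0.775 = 297.4 mm.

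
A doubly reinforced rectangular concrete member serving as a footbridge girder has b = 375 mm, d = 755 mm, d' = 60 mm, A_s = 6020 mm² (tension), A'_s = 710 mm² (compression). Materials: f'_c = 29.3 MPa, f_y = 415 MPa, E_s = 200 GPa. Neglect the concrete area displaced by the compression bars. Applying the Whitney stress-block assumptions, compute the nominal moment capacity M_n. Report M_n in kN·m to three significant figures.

Assume both tension and compression steel yield.
Net tension couple steel: A_s − A'_s = 5310 mm².
a = (A_s − A'_s) f_y / (0.85 f'_c b) = 2203650/(0.85 × 29.3 × 375) = 235.95 mm.
c = a/β₁ = 235.95/0.841 = 280.56 mm; ε'_s = 0.003(c − d')/c = 0.0024 ≥ f_y/E_s = 0.0021, so compression steel does yield.
M_n = (A_s − A'_s) f_y (d − a/2) + A'_s f_y (d − d') = [2203650 × (755 − 117.975) + 294650 × (755 − 60)] × 10⁻⁶ = 1403.78 + 204.78 = 1608.56 kN·m.

M_n ≈ 1610 kN·m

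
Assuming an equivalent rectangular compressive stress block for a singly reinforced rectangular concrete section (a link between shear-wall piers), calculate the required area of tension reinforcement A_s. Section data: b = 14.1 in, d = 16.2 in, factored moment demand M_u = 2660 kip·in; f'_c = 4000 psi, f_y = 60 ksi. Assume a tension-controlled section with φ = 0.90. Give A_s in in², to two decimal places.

A_s ≈ 3.52 in²

M_n = M_u/φ = 2660/0.90 = 2955.56 kip·in.
From M_n = 0.85 f'_c a b (d − a/2):
a = d − √(d² − 2M_n/(0.85 f'_c b)) = 16.2 − √(16.2² − 2 × 2955.56/(0.85 × 4 × 14.1)) = 4.404 in.
A_s = 0.85 f'_c a b / f_y = 0.85 × 4 × 4.404 × 14.1 / 60 = 3.519 in².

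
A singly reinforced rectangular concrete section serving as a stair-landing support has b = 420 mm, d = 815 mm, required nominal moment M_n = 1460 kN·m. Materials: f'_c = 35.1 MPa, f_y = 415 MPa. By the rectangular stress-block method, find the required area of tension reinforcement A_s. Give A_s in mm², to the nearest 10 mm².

A_s ≈ 4780 mm²

With M_n = 0.85 f'_c a b (d − a/2), solve the quadratic for a:
a = d − √(d² − 2M_n/(0.85 f'_c b)) = 815 − √(815² − 2 × 1460×10⁶/(0.85 × 35.1 × 420)) = 158.34 mm.
A_s = 0.85 f'_c a b / f_y = 0.85 × 35.1 × 158.34 × 420 / 415 = 4781.0 mm².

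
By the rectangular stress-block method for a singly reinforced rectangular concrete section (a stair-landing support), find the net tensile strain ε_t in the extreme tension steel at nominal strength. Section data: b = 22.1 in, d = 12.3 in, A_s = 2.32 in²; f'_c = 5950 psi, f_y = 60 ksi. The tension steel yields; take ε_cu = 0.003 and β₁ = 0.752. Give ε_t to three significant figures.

ε_t ≈ 0.0193

a = A_s f_y/(0.85 f'_c b) = 1.245 in.
β₁ = 0.752, so c = a/β₁ = 1.245/0.752 = 1.656 in.
From the linear strain diagram with ε_cu = 0.003: ε_t = 0.003 (d − c)/c = 0.003 × (12.3 − 1.656)/1.656 = 0.0193.
Since ε_t ≥ 0.005, the section is tension-controlled.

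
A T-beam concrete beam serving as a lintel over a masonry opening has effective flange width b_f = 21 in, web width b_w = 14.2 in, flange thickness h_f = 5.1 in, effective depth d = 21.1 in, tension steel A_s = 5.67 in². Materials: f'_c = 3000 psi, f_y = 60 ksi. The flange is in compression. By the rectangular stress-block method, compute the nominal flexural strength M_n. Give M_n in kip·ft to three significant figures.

M_n ≈ 506 kip·ft

Tension: T = A_s f_y = 5.67 × 60 = 340.2 kips.
Try a within the flange: a = T/(0.85 f'_c b_f) = 340.2/(0.85 × 3 × 21) = 6.353 in.
a = 6.353 > h_f = 5.1 in: the block extends into the web. Split into flange-overhang and web parts.
C_f = 0.85 f'_c (b_f − b_w) h_f = 0.85 × 3 × (21 − 14.2) × 5.1 = 88.4 kips.
Remaining web compression depth: a_w = (T − C_f)/(0.85 f'_c b_w) = (340.2 − 88.4)/(0.85 × 3 × 14.2) = 6.954 in.
M_n = C_f(d − h_f/2) + (T − C_f)(d − a_w/2) = 88.4 × (21.1 − 2.55) + 251.8 × (21.1 − 3.477) = 1639.8 + 4437.5 = 6077.3 kip·in.
M_n = 6077.3/12 = 506.44 kip·ft.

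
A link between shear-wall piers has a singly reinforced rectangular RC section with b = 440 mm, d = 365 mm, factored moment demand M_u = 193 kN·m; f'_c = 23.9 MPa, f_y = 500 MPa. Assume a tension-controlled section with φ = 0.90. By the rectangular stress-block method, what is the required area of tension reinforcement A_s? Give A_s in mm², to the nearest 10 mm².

M_n = M_u/φ = 193/0.90 = 214.444 kN·m.
With M_n = 0.85 f'_c a b (d − a/2), solve the quadratic for a:
a = d − √(d² − 2M_n/(0.85 f'_c b)) = 365 − √(365² − 2 × 214.444×10⁶/(0.85 × 23.9 × 440)) = 73.04 mm.
A_s = 0.85 f'_c a b / f_y = 0.85 × 23.9 × 73.04 × 440 / 500 = 1305.8 mm².

A_s ≈ 1310 mm²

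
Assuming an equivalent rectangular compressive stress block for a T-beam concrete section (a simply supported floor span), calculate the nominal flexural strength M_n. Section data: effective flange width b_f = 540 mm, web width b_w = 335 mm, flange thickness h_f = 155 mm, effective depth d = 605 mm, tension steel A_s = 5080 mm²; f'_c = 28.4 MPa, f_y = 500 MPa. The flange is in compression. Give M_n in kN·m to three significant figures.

Tension: T = A_s f_y = 5080 × 500 = 2540000 N.
Try a within the flange: a = T/(0.85 f'_c b_f) = 2540000/(0.85 × 28.4 × 540) = 194.85 mm.
a = 194.85 > h_f = 155 mm: the block extends into the web. Split into flange-overhang and web parts.
C_f = 0.85 f'_c (b_f − b_w) h_f = 0.85 × 28.4 × (540 − 335) × 155 = 767049 N.
Remaining web compression depth: a_w = (T − C_f)/(0.85 f'_c b_w) = (2540000 − 767049)/(0.85 × 28.4 × 335) = 219.24 mm.
M_n = C_f(d − h_f/2) + (T − C_f)(d − a_w/2) = 767049 × (605 − 77.5) + 1772951 × (605 − 109.62) = 404.62 + 878.28 = 1282.90 × 10⁶ N·mm.
M_n = 1282.90 kN·m.

M_n ≈ 1280 kN·m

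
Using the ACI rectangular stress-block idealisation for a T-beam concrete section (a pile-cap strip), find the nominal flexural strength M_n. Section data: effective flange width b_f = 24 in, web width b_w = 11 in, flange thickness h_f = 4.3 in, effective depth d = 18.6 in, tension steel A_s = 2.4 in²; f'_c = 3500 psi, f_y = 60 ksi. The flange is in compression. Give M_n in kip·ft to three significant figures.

Tension: T = A_s f_y = 2.4 × 60 = 144 kips.
Try a within the flange: a = T/(0.85 f'_c b_f) = 144/(0.85 × 3.5 × 24) = 2.017 in.
Since a = 2.017 ≤ h_f = 4.3 in, the stress block lies entirely in the flange; analyse as a rectangular beam of width b_f.
M_n = T(d − a/2) = 144 × (18.6 − 1.0085) = 2533.2 kip·in.
M_n = 2533.2/12 = 211.10 kip·ft.

M_n ≈ 211 kip·ft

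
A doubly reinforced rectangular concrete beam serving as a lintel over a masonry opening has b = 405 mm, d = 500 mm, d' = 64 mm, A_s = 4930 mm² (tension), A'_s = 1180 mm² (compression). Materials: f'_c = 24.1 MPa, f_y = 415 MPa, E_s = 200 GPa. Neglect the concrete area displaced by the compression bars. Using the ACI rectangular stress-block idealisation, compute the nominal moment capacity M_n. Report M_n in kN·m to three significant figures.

Assume both tension and compression steel yield.
Net tension couple steel: A_s − A'_s = 3750 mm².
a = (A_s − A'_s) f_y / (0.85 f'_c b) = 1556250/(0.85 × 24.1 × 405) = 187.58 mm.
c = a/β₁ = 187.58/0.85 = 220.68 mm; ε'_s = 0.003(c − d')/c = 0.0021 ≥ f_y/E_s = 0.0021, so compression steel does yield.
M_n = (A_s − A'_s) f_y (d − a/2) + A'_s f_y (d − d') = [1556250 × (500 − 93.79) + 489700 × (500 − 64)] × 10⁻⁶ = 632.16 + 213.51 = 845.67 kN·m.

M_n ≈ 846 kN·m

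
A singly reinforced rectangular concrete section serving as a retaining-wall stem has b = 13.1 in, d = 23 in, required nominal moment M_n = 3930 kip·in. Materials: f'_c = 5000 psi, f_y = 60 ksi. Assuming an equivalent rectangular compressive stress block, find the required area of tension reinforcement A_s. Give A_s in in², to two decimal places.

From M_n = 0.85 f'_c a b (d − a/2):
a = d − √(d² − 2M_n/(0.85 f'_c b)) = 23 − √(23² − 2 × 3930/(0.85 × 5 × 13.1)) = 3.307 in.
A_s = 0.85 f'_c a b / f_y = 0.85 × 5 × 3.307 × 13.1 / 60 = 3.069 in².

A_s ≈ 3.07 in²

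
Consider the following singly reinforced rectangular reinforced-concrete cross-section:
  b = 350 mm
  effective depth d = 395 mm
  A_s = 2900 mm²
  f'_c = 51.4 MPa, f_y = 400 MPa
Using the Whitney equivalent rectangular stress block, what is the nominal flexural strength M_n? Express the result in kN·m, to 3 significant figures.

M_n ≈ 414 kN·m

T = A_s f_y = 2900 × 400 = 1160000 N = 1160 kN.
From C = T: a = T/(0.85 f'_c b) = 1160000/(0.85 × 51.4 × 350) = 75.86 mm.
M_n = T(d − a/2) = 1160 kN × (395 − 37.93) mm = 414.20 kN·m.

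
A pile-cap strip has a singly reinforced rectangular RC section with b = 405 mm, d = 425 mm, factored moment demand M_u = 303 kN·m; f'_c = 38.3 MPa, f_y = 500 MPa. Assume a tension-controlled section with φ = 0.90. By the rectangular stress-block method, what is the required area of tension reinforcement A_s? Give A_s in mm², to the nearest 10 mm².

M_n = M_u/φ = 303/0.90 = 336.667 kN·m.
With M_n = 0.85 f'_c a b (d − a/2), solve the quadratic for a:
a = d − √(d² − 2M_n/(0.85 f'_c b)) = 425 − √(425² − 2 × 336.667×10⁶/(0.85 × 38.3 × 405)) = 65.06 mm.
A_s = 0.85 f'_c a b / f_y = 0.85 × 38.3 × 65.06 × 405 / 500 = 1715.6 mm².

A_s ≈ 1720 mm²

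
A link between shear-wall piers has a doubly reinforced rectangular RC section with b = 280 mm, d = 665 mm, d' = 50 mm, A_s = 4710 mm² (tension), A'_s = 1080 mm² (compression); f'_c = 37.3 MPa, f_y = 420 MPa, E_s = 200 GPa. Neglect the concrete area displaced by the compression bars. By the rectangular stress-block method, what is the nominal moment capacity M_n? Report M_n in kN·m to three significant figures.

M_n ≈ 1160 kN·m

Assume both tension and compression steel yield.
Net tension couple steel: A_s − A'_s = 3630 mm².
a = (A_s − A'_s) f_y / (0.85 f'_c b) = 1524600/(0.85 × 37.3 × 280) = 171.74 mm.
c = a/β₁ = 171.74/0.784 = 219.06 mm; ε'_s = 0.003(c − d')/c = 0.0023 ≥ f_y/E_s = 0.0021, so compression steel does yield.
M_n = (A_s − A'_s) f_y (d − a/2) + A'_s f_y (d − d') = [1524600 × (665 − 85.87) + 453600 × (665 − 50)] × 10⁻⁶ = 882.94 + 278.96 = 1161.90 kN·m.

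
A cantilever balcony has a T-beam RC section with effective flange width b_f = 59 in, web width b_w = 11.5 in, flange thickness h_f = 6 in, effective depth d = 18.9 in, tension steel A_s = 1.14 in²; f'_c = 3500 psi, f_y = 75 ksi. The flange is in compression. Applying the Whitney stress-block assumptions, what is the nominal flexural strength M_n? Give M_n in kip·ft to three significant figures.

Tension: T = A_s f_y = 1.14 × 75 = 85.5 kips.
Try a within the flange: a = T/(0.85 f'_c b_f) = 85.5/(0.85 × 3.5 × 59) = 0.487 in.
Since a = 0.487 ≤ h_f = 6 in, the stress block lies entirely in the flange; analyse as a rectangular beam of width b_f.
M_n = T(d − a/2) = 85.5 × (18.9 − 0.2435) = 1595.1 kip·in.
M_n = 1595.1/12 = 132.93 kip·ft.

M_n ≈ 133 kip·ft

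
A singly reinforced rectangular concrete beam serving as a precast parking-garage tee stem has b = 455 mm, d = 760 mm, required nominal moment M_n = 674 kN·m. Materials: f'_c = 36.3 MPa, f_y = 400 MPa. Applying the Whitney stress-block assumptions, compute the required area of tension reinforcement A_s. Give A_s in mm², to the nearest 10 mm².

With M_n = 0.85 f'_c a b (d − a/2), solve the quadratic for a:
a = d − √(d² − 2M_n/(0.85 f'_c b)) = 760 − √(760² − 2 × 674×10⁶/(0.85 × 36.3 × 455)) = 66.04 mm.
A_s = 0.85 f'_c a b / f_y = 0.85 × 36.3 × 66.04 × 455 / 400 = 2317.8 mm².

A_s ≈ 2320 mm²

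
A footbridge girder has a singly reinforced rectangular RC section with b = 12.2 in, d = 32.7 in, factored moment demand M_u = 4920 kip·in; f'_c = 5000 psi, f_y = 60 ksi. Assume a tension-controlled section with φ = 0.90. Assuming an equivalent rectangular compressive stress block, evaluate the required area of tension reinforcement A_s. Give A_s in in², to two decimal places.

M_n = M_u/φ = 4920/0.90 = 5466.67 kip·in.
From M_n = 0.85 f'_c a b (d − a/2):
a = d − √(d² − 2M_n/(0.85 f'_c b)) = 32.7 − √(32.7² − 2 × 5466.67/(0.85 × 5 × 12.2)) = 3.401 in.
A_s = 0.85 f'_c a b / f_y = 0.85 × 5 × 3.401 × 12.2 / 60 = 2.939 in².

A_s ≈ 2.94 in²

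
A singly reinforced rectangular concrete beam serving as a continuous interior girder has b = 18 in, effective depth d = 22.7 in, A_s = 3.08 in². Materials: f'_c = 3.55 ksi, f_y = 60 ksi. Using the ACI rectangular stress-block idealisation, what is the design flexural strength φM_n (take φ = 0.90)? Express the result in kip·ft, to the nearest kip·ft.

T = A_s f_y = 3.08 × 60 = 184.8 kips.
a = T/(0.85 f'_c b) = 184.8/(0.85 × 3.55 × 18) = 3.402 in.
M_n = T(d − a/2) = 184.8 × (22.7 − 1.701) = 3880.6 kip·in = 3880.6/12 = 323.38 kip·ft.
φM_n = 0.90 × 323.38 = 291.04 kip·ft.

φM_n ≈ 291 kip·ft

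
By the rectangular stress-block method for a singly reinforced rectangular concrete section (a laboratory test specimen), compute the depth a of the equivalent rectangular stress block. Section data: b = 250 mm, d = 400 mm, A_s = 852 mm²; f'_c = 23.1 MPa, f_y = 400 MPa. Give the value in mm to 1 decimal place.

T = A_s f_y = 852 × 400 = 340800 N = 340.8 kN.
Setting C = 0.85 f'_c a b equal to T: a = 340800/(0.85 × 23.1 × 250) = 69.4 mm.

a ≈ 69.4 mm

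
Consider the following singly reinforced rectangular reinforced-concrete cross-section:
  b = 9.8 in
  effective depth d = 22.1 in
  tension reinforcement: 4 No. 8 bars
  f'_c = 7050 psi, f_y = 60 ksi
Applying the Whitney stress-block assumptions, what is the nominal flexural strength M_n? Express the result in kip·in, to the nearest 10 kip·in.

M_n ≈ 3880 kip·in

A_s = 4 × 0.79 = 3.16 in².
T = A_s f_y = 3.16 × 60 = 189.6 kips.
a = T/(0.85 f'_c b) = 189.6/(0.85 × 7.05 × 9.8) = 3.229 in.
M_n = T(d − a/2) = 189.6 × (22.1 − 1.6145) = 3884.1 kip·in.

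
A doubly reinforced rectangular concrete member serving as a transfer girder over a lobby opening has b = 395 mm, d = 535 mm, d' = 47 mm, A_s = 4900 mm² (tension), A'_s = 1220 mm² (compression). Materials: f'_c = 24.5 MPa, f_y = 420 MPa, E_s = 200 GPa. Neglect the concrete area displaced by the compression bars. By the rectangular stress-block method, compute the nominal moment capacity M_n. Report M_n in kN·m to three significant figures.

Assume both tension and compression steel yield.
Net tension couple steel: A_s − A'_s = 3680 mm².
a = (A_s − A'_s) f_y / (0.85 f'_c b) = 1545600/(0.85 × 24.5 × 395) = 187.89 mm.
c = a/β₁ = 187.89/0.85 = 221.05 mm; ε'_s = 0.003(c − d')/c = 0.0024 ≥ f_y/E_s = 0.0021, so compression steel does yield.
M_n = (A_s − A'_s) f_y (d − a/2) + A'_s f_y (d − d') = [1545600 × (535 − 93.945) + 512400 × (535 − 47)] × 10⁻⁶ = 681.69 + 250.05 = 931.74 kN·m.

M_n ≈ 932 kN·m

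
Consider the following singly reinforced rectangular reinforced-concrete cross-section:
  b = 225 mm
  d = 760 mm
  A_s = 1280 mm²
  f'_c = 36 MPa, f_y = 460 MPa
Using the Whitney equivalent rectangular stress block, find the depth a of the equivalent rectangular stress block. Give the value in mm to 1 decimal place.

a ≈ 85.5 mm

T = A_s f_y = 1280 × 460 = 588800 N = 588.8 kN.
Setting C = 0.85 f'_c a b equal to T: a = 588800/(0.85 × 36 × 225) = 85.5 mm.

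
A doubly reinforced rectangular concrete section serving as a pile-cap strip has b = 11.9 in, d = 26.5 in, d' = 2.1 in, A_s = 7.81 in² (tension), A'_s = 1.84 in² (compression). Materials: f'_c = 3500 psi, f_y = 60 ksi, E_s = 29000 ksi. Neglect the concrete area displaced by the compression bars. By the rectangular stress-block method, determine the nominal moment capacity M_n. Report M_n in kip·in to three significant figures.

Assume both steels yield.
a = (A_s − A'_s) f_y/(0.85 f'_c b) = (7.81 − 1.84) × 60/(0.85 × 3.5 × 11.9) = 10.118 in.
c = a/β₁ = 10.118/0.85 = 11.904 in; ε'_s = 0.003(c − d')/c = 0.0025 ≥ ε_y = 0.0021, so the compression steel yields.
M_n = (A_s − A'_s) f_y (d − a/2) + A'_s f_y (d − d') = 358.2 × (26.5 − 5.059) + 110.4 × (26.5 − 2.1) = 7680.2 + 2693.8 = 10374.0 kip·in.

M_n ≈ 10400 kip·in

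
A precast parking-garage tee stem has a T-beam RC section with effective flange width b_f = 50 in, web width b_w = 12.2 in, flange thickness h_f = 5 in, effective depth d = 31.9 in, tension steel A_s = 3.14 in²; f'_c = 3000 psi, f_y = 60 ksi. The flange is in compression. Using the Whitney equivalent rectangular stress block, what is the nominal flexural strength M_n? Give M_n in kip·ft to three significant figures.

Tension: T = A_s f_y = 3.14 × 60 = 188.4 kips.
Try a within the flange: a = T/(0.85 f'_c b_f) = 188.4/(0.85 × 3 × 50) = 1.478 in.
Since a = 1.478 ≤ h_f = 5 in, the stress block lies entirely in the flange; analyse as a rectangular beam of width b_f.
M_n = T(d − a/2) = 188.4 × (31.9 − 0.739) = 5870.7 kip·in.
M_n = 5870.7/12 = 489.23 kip·ft.

M_n ≈ 489 kip·ft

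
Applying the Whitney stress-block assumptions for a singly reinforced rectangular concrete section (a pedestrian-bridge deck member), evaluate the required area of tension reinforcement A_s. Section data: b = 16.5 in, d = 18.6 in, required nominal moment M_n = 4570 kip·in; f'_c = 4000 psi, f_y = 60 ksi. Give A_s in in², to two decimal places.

From M_n = 0.85 f'_c a b (d − a/2):
a = d − √(d² − 2M_n/(0.85 f'_c b)) = 18.6 − √(18.6² − 2 × 4570/(0.85 × 4 × 16.5)) = 5.071 in.
A_s = 0.85 f'_c a b / f_y = 0.85 × 4 × 5.071 × 16.5 / 60 = 4.741 in².

A_s ≈ 4.74 in²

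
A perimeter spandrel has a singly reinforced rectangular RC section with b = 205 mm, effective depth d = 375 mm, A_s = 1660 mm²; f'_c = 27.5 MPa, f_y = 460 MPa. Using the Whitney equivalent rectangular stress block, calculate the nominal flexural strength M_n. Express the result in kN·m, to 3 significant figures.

T = A_s f_y = 1660 × 460 = 763600 N = 763.6 kN.
From C = T: a = T/(0.85 f'_c b) = 763600/(0.85 × 27.5 × 205) = 159.35 mm.
M_n = T(d − a/2) = 763.6 kN × (375 − 79.675) mm = 225.51 kN·m.

M_n ≈ 226 kN·m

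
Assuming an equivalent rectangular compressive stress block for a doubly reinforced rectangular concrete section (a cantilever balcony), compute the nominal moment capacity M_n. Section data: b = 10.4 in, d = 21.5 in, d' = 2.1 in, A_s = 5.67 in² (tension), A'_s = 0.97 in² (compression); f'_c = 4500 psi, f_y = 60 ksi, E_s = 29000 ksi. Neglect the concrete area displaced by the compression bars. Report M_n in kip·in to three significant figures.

M_n ≈ 6190 kip·in

Assume both steels yield.
a = (A_s − A'_s) f_y/(0.85 f'_c b) = (5.67 − 0.97) × 60/(0.85 × 4.5 × 10.4) = 7.089 in.
c = a/β₁ = 7.089/0.825 = 8.593 in; ε'_s = 0.003(c − d')/c = 0.0023 ≥ ε_y = 0.0021, so the compression steel yields.
M_n = (A_s − A'_s) f_y (d − a/2) + A'_s f_y (d − d') = 282 × (21.5 − 3.5445) + 58.2 × (21.5 − 2.1) = 5063.5 + 1129.1 = 6192.6 kip·in.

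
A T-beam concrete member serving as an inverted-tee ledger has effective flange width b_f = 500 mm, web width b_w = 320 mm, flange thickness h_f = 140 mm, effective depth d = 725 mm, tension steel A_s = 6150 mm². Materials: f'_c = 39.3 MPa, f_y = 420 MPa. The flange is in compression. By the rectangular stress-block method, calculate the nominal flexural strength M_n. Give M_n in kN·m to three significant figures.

Tension: T = A_s f_y = 6150 × 420 = 2583000 N.
Try a within the flange: a = T/(0.85 f'_c b_f) = 2583000/(0.85 × 39.3 × 500) = 154.65 mm.
a = 154.65 > h_f = 140 mm: the block extends into the web. Split into flange-overhang and web parts.
C_f = 0.85 f'_c (b_f − b_w) h_f = 0.85 × 39.3 × (500 − 320) × 140 = 841806 N.
Remaining web compression depth: a_w = (T − C_f)/(0.85 f'_c b_w) = (2583000 − 841806)/(0.85 × 39.3 × 320) = 162.89 mm.
M_n = C_f(d − h_f/2) + (T − C_f)(d − a_w/2) = 841806 × (725 − 70) + 1741194 × (725 − 81.445) = 551.38 + 1120.55 = 1671.93 × 10⁶ N·mm.
M_n = 1671.93 kN·m.

M_n ≈ 1670 kN·m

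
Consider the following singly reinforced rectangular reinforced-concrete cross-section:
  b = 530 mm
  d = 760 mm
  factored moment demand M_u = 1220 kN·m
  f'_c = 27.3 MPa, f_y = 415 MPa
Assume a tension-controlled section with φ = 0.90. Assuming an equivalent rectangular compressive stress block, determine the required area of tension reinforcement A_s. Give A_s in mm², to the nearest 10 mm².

A_s ≈ 4810 mm²

M_n = M_u/φ = 1220/0.90 = 1355.56 kN·m.
With M_n = 0.85 f'_c a b (d − a/2), solve the quadratic for a:
a = d − √(d² − 2M_n/(0.85 f'_c b)) = 760 − √(760² − 2 × 1355.56×10⁶/(0.85 × 27.3 × 530)) = 162.37 mm.
A_s = 0.85 f'_c a b / f_y = 0.85 × 27.3 × 162.37 × 530 / 415 = 4811.9 mm².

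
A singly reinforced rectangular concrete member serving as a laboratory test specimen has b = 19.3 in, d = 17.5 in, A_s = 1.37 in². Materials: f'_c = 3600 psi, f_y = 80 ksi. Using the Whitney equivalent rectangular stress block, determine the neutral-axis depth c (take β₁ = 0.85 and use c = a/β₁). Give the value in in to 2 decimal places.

T = A_s f_y = 1.37 × 80 = 109.6 kips.
a = T/(0.85 f'_c b) = 109.6/(0.85 × 3.6 × 19.3) = 1.8558 in.
With β₁ = 0.85, c = a/β₁ = 1.8558/0.85 = 2.18 in.

c ≈ 2.18 in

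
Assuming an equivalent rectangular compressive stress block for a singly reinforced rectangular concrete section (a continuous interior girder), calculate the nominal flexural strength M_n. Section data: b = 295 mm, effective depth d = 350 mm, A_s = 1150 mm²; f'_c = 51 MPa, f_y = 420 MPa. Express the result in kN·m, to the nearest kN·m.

M_n ≈ 160 kN·m

T = A_s f_y = 1150 × 420 = 483000 N = 483 kN.
From C = T: a = T/(0.85 f'_c b) = 483000/(0.85 × 51 × 295) = 37.77 mm.
M_n = T(d − a/2) = 483 kN × (350 − 18.885) mm = 159.93 kN·m.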